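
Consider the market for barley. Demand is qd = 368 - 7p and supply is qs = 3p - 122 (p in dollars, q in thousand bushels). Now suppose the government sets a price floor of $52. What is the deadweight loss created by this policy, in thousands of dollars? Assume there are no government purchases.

In a free market, 368 - 7p = 3p - 122 gives the equilibrium p* = 49, q* = 25.
Because the floor (52) lies above the market-clearing price, it is binding.
At p = 52: qd = 368 - 7·52 = 4 and qs = 3·52 - 122 = 34.
Quantity traded falls to 4. At q = 4 the demand price is (368 - 4)/7 = 52 and the supply price is (122 + 4)/3 = 42.
Deadweight loss = ½ · (52 - 42) · (25 - 4) = ½ · 10 · 21 = 105.

105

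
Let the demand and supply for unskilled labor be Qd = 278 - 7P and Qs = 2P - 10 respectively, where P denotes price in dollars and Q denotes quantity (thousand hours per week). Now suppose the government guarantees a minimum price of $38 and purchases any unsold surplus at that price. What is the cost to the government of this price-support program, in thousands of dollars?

Setting quantity demanded equal to quantity supplied, 278 - 7P = 2P - 10, gives P* = 32 and Q* = 54.
The floor of 38 is above the equilibrium price 32, so it binds.
At P = 38: Qd = 278 - 7·38 = 12 and Qs = 2·38 - 10 = 66.
Surplus = Qs - Qd = 54.
Government expenditure = surplus × support price = 54 × 38 = 2052.

2052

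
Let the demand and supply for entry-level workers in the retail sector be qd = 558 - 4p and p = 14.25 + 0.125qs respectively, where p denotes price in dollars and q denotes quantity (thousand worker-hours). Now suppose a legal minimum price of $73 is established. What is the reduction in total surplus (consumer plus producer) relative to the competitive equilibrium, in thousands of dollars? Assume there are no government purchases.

867

Rearranging supply gives qs = 8p - 114. Equilibrium: 558 - 4p = 8p - 114, so 672 = 12p and p* = 56, q* = 334.
Since 73 > 56, the floor is binding.
At p = 73: qd = 558 - 4·73 = 266 and qs = 8·73 - 114 = 470.
Quantity traded falls to 266. At q = 266 the demand price is (558 - 266)/4 = 73 and the supply price is (114 + 266)/8 = 47.5.
Deadweight loss = ½ · (73 - 47.5) · (334 - 266) = ½ · 25.5 · 68 = 867.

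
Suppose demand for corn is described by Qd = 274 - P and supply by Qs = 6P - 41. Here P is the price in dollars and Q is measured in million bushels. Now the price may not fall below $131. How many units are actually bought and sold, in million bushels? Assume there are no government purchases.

Equilibrium: 274 - P = 6P - 41, so 315 = 7P and P* = 45, Q* = 229.
The floor of 131 is above the equilibrium price 45, so it binds.
At P = 131: Qd = 274 - 131 = 143 and Qs = 6·131 - 41 = 745.
The quantity actually transacted is the short side, demand: 143.

143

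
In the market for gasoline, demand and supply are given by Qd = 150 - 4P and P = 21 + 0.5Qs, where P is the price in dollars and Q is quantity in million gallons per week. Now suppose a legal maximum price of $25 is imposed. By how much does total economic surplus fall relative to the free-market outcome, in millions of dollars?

73.5

Rearranging supply gives Qs = 2P - 42. Without the control the market clears where 150 - 4P = 2P - 42, i.e. P* = 32 and Q* = 22.
Since 25 < 32, the ceiling is binding.
At P = 25: Qd = 150 - 4·25 = 50 and Qs = 2·25 - 42 = 8.
Quantity traded falls to 8. At Q = 8 the demand price is (150 - 8)/4 = 35.5 and the supply price is (42 + 8)/2 = 25.
Deadweight loss = ½ · (35.5 - 25) · (22 - 8) = ½ · 10.5 · 14 = 73.5.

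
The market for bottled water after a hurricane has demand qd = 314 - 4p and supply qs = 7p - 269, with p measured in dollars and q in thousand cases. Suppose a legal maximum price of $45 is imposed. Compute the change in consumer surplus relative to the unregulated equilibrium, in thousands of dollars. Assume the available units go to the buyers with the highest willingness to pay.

Equilibrium: 314 - 4p = 7p - 269, so 583 = 11p and p* = 53, q* = 102.
The ceiling of 45 is below the equilibrium price 53, so it binds.
At p = 45: qd = 314 - 4·45 = 134 and qs = 7·45 - 269 = 46.
Consumer surplus without the control is ½ · (78.5 - 53) · 102 = 1300.5.
With the ceiling, 46 units are sold at 45 (assume they go to the highest-value buyers). The demand price at q = 46 is 67, so CS = ½ · [(78.5 - 45) + (67 - 45)] · 46 = 1276.5.
Change in consumer surplus = 1276.5 - 1300.5 = -24.

-24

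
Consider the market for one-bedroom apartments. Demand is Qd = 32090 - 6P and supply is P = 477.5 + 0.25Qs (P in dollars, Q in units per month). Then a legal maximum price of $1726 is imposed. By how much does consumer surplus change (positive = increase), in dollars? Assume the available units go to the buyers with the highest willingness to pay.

4623588

Rearranging supply gives Qs = 4P - 1910. Equilibrium: 32090 - 6P = 4P - 1910, so 34000 = 10P and P* = 3400, Q* = 11690.
Since 1726 < 3400, the ceiling is binding.
At P = 1726: Qd = 32090 - 6·1726 = 21734 and Qs = 4·1726 - 1910 = 4994.
Consumer surplus without the control is ½ · (16045/3 - 3400) · 11690 = 34164025/3.
With the ceiling, 4994 units are sold at 1726 (assume they go to the highest-value buyers). The demand price at Q = 4994 is 4516, so CS = ½ · [(16045/3 - 1726) + (4516 - 1726)] · 4994 = 48034789/3.
Change in consumer surplus = 48034789/3 - 34164025/3 = 4623588.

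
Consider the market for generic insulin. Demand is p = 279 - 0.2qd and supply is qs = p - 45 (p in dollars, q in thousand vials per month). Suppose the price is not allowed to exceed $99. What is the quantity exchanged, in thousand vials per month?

Rearranging demand gives qd = 1395 - 5p. In a free market, 1395 - 5p = p - 45 gives the equilibrium p* = 240, q* = 195.
Since 99 < 240, the ceiling is binding.
At p = 99: qd = 1395 - 5·99 = 900 and qs = 99 - 45 = 54.
The quantity actually transacted is the short side, supply: 54.

54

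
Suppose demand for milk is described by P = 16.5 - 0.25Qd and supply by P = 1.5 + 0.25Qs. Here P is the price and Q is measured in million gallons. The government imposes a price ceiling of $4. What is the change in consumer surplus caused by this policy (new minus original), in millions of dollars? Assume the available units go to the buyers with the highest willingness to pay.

0

Rearranging demand gives Qd = 66 - 4P; rearranging supply gives Qs = 4P - 6. Without the control the market clears where 66 - 4P = 4P - 6, i.e. P* = 9 and Q* = 30.
Since 4 < 9, the ceiling is binding.
At P = 4: Qd = 66 - 4·4 = 50 and Qs = 4·4 - 6 = 10.
Consumer surplus without the control is ½ · (16.5 - 9) · 30 = 112.5.
With the ceiling, 10 units are sold at 4 (assume they go to the highest-value buyers). The demand price at Q = 10 is 14, so CS = ½ · [(16.5 - 4) + (14 - 4)] · 10 = 112.5.
Change in consumer surplus = 112.5 - 112.5 = 0.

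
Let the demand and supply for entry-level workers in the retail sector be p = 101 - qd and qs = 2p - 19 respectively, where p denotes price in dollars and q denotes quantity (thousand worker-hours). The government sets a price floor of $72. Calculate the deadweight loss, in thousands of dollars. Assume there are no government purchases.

768

Rearranging demand gives qd = 101 - p. Equilibrium: 101 - p = 2p - 19, so 120 = 3p and p* = 40, q* = 61.
Because the floor (72) lies above the market-clearing price, it is binding.
At p = 72: qd = 101 - 72 = 29 and qs = 2·72 - 19 = 125.
Quantity traded falls to 29. At q = 29 the demand price is 101 - 29 = 72 and the supply price is (19 + 29)/2 = 24.
Deadweight loss = ½ · (72 - 24) · (61 - 29) = ½ · 48 · 32 = 768.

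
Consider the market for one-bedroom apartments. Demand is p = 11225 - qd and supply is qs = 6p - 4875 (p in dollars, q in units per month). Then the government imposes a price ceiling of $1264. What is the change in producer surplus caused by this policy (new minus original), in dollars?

-6026412

Rearranging demand gives qd = 11225 - p. Without the control the market clears where 11225 - p = 6p - 4875, i.e. p* = 2300 and q* = 8925.
The ceiling of 1264 is below the equilibrium price 2300, so it binds.
At p = 1264: qd = 11225 - 1264 = 9961 and qs = 6·1264 - 4875 = 2709.
Producer surplus without the control is ½ · (2300 - 812.5) · 8925 = 6637968.75.
With the ceiling, producers sell 2709 units at 1264, so PS = ½ · (1264 - 812.5) · 2709 = 611556.75.
Change in producer surplus = 611556.75 - 6637968.75 = -6026412.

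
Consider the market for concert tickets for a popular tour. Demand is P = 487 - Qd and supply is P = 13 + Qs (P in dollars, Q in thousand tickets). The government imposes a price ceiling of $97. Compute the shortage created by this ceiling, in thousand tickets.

Rearranging demand gives Qd = 487 - P; rearranging supply gives Qs = P - 13. Without the control the market clears where 487 - P = P - 13, i.e. P* = 250 and Q* = 237.
The ceiling of 97 is below the equilibrium price 250, so it binds.
At P = 97: Qd = 487 - 97 = 390 and Qs = 97 - 13 = 84.
Shortage = Qd - Qs = 390 - 84 = 306.

306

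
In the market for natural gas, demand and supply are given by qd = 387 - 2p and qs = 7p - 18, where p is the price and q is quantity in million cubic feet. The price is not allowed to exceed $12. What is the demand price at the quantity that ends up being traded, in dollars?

160.5

Setting quantity demanded equal to quantity supplied, 387 - 2p = 7p - 18, gives p* = 45 and q* = 297.
The ceiling of 12 is below the equilibrium price 45, so it binds.
At p = 12: qd = 387 - 2·12 = 363 and qs = 7·12 - 18 = 66.
Only 66 units reach the market. On the demand curve, the marginal buyer's willingness to pay at q = 66 is (387 - 66)/2 = 160.5.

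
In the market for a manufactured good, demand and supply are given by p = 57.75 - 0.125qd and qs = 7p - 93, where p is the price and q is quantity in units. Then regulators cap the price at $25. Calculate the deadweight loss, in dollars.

945

Rearranging demand gives qd = 462 - 8p. In a free market, 462 - 8p = 7p - 93 gives the equilibrium p* = 37, q* = 166.
Because the ceiling (25) lies below the market-clearing price, it is binding.
At p = 25: qd = 462 - 8·25 = 262 and qs = 7·25 - 93 = 82.
Quantity traded falls to 82. At q = 82 the demand price is (462 - 82)/8 = 47.5 and the supply price is (93 + 82)/7 = 25.
Deadweight loss = ½ · (47.5 - 25) · (166 - 82) = ½ · 22.5 · 84 = 945.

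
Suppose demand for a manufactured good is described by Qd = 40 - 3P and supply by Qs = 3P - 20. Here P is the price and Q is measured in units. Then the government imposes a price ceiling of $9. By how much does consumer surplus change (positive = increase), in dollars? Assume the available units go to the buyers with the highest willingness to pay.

Equilibrium: 40 - 3P = 3P - 20, so 60 = 6P and P* = 10, Q* = 10.
Because the ceiling (9) lies below the market-clearing price, it is binding.
At P = 9: Qd = 40 - 3·9 = 13 and Qs = 3·9 - 20 = 7.
Consumer surplus without the control is ½ · (40/3 - 10) · 10 = 50/3.
With the ceiling, 7 units are sold at 9 (assume they go to the highest-value buyers). The demand price at Q = 7 is 11, so CS = ½ · [(40/3 - 9) + (11 - 9)] · 7 = 133/6.
Change in consumer surplus = 133/6 - 50/3 = 5.5.

5.5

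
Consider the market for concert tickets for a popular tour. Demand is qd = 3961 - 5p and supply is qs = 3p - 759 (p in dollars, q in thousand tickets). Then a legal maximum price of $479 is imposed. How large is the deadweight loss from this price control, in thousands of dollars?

Without the control the market clears where 3961 - 5p = 3p - 759, i.e. p* = 590 and q* = 1011.
The ceiling of 479 is below the equilibrium price 590, so it binds.
At p = 479: qd = 3961 - 5·479 = 1566 and qs = 3·479 - 759 = 678.
Quantity traded falls to 678. At q = 678 the demand price is (3961 - 678)/5 = 656.6 and the supply price is (759 + 678)/3 = 479.
Deadweight loss = ½ · (656.6 - 479) · (1011 - 678) = ½ · 177.6 · 333 = 29570.4.

29570.4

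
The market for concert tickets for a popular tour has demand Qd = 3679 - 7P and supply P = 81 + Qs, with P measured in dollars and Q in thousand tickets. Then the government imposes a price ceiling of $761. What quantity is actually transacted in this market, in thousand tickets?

Rearranging supply gives Qs = P - 81. Without the control the market clears where 3679 - 7P = P - 81, i.e. P* = 470 and Q* = 389.
Since 761 is above P* = 470, the ceiling does not bind and the free-market outcome prevails.

389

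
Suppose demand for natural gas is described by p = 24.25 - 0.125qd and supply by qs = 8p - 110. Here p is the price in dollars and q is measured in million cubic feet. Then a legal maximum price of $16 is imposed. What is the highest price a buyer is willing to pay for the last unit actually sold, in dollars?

22

Rearranging demand gives qd = 194 - 8p. Equilibrium: 194 - 8p = 8p - 110, so 304 = 16p and p* = 19, q* = 42.
Because the ceiling (16) lies below the market-clearing price, it is binding.
At p = 16: qd = 194 - 8·16 = 66 and qs = 8·16 - 110 = 18.
Only 18 units reach the market. On the demand curve, the marginal buyer's willingness to pay at q = 18 is (194 - 18)/8 = 22.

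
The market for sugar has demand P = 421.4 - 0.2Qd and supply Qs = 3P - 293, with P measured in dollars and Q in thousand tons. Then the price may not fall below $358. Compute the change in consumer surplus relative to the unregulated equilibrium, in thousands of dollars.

Rearranging demand gives Qd = 2107 - 5P. Equilibrium: 2107 - 5P = 3P - 293, so 2400 = 8P and P* = 300, Q* = 607.
The floor of 358 is above the equilibrium price 300, so it binds.
At P = 358: Qd = 2107 - 5·358 = 317 and Qs = 3·358 - 293 = 781.
Consumer surplus without the control is ½ · (421.4 - 300) · 607 = 36844.9.
With the floor, consumers buy 317 units at 358, so CS = ½ · (421.4 - 358) · 317 = 10048.9.
Change in consumer surplus = 10048.9 - 36844.9 = -26796.

-26796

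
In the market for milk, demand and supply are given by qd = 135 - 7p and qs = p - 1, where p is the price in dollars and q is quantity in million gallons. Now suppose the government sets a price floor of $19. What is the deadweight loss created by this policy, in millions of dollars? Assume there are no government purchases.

Without the control the market clears where 135 - 7p = p - 1, i.e. p* = 17 and q* = 16.
The floor of 19 is above the equilibrium price 17, so it binds.
At p = 19: qd = 135 - 7·19 = 2 and qs = 19 - 1 = 18.
Quantity traded falls to 2. At q = 2 the demand price is (135 - 2)/7 = 19 and the supply price is 1 + 2 = 3.
Deadweight loss = ½ · (19 - 3) · (16 - 2) = ½ · 16 · 14 = 112.

112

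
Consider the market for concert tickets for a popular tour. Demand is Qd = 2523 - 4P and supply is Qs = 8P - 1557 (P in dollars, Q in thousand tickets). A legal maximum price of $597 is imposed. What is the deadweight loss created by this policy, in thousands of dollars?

0

In a free market, 2523 - 4P = 8P - 1557 gives the equilibrium P* = 340, Q* = 1163.
Since 597 is above P* = 340, the ceiling does not bind and the free-market outcome prevails.
Since the control does not bind, no trades are prevented and deadweight loss is zero.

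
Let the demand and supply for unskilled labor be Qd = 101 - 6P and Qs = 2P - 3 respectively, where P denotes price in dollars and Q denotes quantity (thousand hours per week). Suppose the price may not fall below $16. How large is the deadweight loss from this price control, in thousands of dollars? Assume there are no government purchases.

108

Setting quantity demanded equal to quantity supplied, 101 - 6P = 2P - 3, gives P* = 13 and Q* = 23.
Because the floor (16) lies above the market-clearing price, it is binding.
At P = 16: Qd = 101 - 6·16 = 5 and Qs = 2·16 - 3 = 29.
Quantity traded falls to 5. At Q = 5 the demand price is (101 - 5)/6 = 16 and the supply price is (3 + 5)/2 = 4.
Deadweight loss = ½ · (16 - 4) · (23 - 5) = ½ · 12 · 18 = 108.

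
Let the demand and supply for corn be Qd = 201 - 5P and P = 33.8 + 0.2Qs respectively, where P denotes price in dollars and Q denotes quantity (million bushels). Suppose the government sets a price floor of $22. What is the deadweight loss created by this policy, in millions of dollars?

Rearranging supply gives Qs = 5P - 169. Setting quantity demanded equal to quantity supplied, 201 - 5P = 5P - 169, gives P* = 37 and Q* = 16.
Since 22 is below P* = 37, the floor does not bind and the free-market outcome prevails.
Since the control does not bind, no trades are prevented and deadweight loss is zero.

0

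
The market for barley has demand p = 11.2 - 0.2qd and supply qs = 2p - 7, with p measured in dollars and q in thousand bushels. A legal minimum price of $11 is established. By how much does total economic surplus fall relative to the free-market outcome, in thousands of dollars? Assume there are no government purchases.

35

Rearranging demand gives qd = 56 - 5p. Equilibrium: 56 - 5p = 2p - 7, so 63 = 7p and p* = 9, q* = 11.
Since 11 > 9, the floor is binding.
At p = 11: qd = 56 - 5·11 = 1 and qs = 2·11 - 7 = 15.
Quantity traded falls to 1. At q = 1 the demand price is (56 - 1)/5 = 11 and the supply price is (7 + 1)/2 = 4.
Deadweight loss = ½ · (11 - 4) · (11 - 1) = ½ · 7 · 10 = 35.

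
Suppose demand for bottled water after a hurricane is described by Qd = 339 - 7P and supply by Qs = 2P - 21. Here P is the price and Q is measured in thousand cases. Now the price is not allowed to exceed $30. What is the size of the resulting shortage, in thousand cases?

Setting quantity demanded equal to quantity supplied, 339 - 7P = 2P - 21, gives P* = 40 and Q* = 59.
Since 30 < 40, the ceiling is binding.
At P = 30: Qd = 339 - 7·30 = 129 and Qs = 2·30 - 21 = 39.
Shortage = Qd - Qs = 129 - 39 = 90.

90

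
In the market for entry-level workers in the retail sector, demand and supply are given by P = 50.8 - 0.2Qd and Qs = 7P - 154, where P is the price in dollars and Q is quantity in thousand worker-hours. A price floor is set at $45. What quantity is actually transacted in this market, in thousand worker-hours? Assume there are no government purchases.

29

Rearranging demand gives Qd = 254 - 5P. In a free market, 254 - 5P = 7P - 154 gives the equilibrium P* = 34, Q* = 84.
Since 45 > 34, the floor is binding.
At P = 45: Qd = 254 - 5·45 = 29 and Qs = 7·45 - 154 = 161.
The quantity actually transacted is the short side, demand: 29.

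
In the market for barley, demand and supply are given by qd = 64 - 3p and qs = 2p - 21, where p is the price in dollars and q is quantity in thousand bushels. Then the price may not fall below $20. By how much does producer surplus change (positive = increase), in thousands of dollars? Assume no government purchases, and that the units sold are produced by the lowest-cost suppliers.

-8.25

Without the control the market clears where 64 - 3p = 2p - 21, i.e. p* = 17 and q* = 13.
Because the floor (20) lies above the market-clearing price, it is binding.
At p = 20: qd = 64 - 3·20 = 4 and qs = 2·20 - 21 = 19.
Producer surplus without the control is ½ · (17 - 10.5) · 13 = 42.25.
With the floor, 4 units are sold at 20. The supply price at q = 4 is 12.5, so PS = ½ · [(20 - 10.5) + (20 - 12.5)] · 4 = 34.
Change in producer surplus = 34 - 42.25 = -8.25.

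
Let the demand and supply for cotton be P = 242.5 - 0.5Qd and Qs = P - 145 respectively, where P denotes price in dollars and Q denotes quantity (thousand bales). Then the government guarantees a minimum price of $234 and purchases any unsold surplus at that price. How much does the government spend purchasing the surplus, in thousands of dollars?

Rearranging demand gives Qd = 485 - 2P. Setting quantity demanded equal to quantity supplied, 485 - 2P = P - 145, gives P* = 210 and Q* = 65.
The floor of 234 is above the equilibrium price 210, so it binds.
At P = 234: Qd = 485 - 2·234 = 17 and Qs = 234 - 145 = 89.
Surplus = Qs - Qd = 72.
Government expenditure = surplus × support price = 72 × 234 = 16848.

16848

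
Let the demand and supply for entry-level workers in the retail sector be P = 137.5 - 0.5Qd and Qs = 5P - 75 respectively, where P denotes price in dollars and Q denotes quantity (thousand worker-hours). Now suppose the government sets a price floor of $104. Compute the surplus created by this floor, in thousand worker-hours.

Rearranging demand gives Qd = 275 - 2P. Setting quantity demanded equal to quantity supplied, 275 - 2P = 5P - 75, gives P* = 50 and Q* = 175.
Since 104 > 50, the floor is binding.
At P = 104: Qd = 275 - 2·104 = 67 and Qs = 5·104 - 75 = 445.
Surplus = Qs - Qd = 445 - 67 = 378.

378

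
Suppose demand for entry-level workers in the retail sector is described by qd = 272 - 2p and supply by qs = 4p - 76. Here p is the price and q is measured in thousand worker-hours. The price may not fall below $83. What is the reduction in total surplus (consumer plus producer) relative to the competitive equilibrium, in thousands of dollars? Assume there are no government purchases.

937.5

Setting quantity demanded equal to quantity supplied, 272 - 2p = 4p - 76, gives p* = 58 and q* = 156.
The floor of 83 is above the equilibrium price 58, so it binds.
At p = 83: qd = 272 - 2·83 = 106 and qs = 4·83 - 76 = 256.
Quantity traded falls to 106. At q = 106 the demand price is (272 - 106)/2 = 83 and the supply price is (76 + 106)/4 = 45.5.
Deadweight loss = ½ · (83 - 45.5) · (156 - 106) = ½ · 37.5 · 50 = 937.5.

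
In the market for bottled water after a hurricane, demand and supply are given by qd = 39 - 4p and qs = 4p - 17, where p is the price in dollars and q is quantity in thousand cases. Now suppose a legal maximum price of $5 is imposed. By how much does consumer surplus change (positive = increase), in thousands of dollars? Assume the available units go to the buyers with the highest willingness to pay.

Equilibrium: 39 - 4p = 4p - 17, so 56 = 8p and p* = 7, q* = 11.
Since 5 < 7, the ceiling is binding.
At p = 5: qd = 39 - 4·5 = 19 and qs = 4·5 - 17 = 3.
Consumer surplus without the control is ½ · (9.75 - 7) · 11 = 15.125.
With the ceiling, 3 units are sold at 5 (assume they go to the highest-value buyers). The demand price at q = 3 is 9, so CS = ½ · [(9.75 - 5) + (9 - 5)] · 3 = 13.125.
Change in consumer surplus = 13.125 - 15.125 = -2.

-2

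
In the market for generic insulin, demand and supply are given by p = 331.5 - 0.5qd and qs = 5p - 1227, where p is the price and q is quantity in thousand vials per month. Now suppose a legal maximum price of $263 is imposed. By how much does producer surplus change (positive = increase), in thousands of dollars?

Rearranging demand gives qd = 663 - 2p. Without the control the market clears where 663 - 2p = 5p - 1227, i.e. p* = 270 and q* = 123.
Because the ceiling (263) lies below the market-clearing price, it is binding.
At p = 263: qd = 663 - 2·263 = 137 and qs = 5·263 - 1227 = 88.
Producer surplus without the control is ½ · (270 - 245.4) · 123 = 1512.9.
With the ceiling, producers sell 88 units at 263, so PS = ½ · (263 - 245.4) · 88 = 774.4.
Change in producer surplus = 774.4 - 1512.9 = -738.5.

-738.5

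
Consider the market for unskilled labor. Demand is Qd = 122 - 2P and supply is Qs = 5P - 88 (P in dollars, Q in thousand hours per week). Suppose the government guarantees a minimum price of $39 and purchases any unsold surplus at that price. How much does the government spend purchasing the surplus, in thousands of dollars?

Equilibrium: 122 - 2P = 5P - 88, so 210 = 7P and P* = 30, Q* = 62.
Since 39 > 30, the floor is binding.
At P = 39: Qd = 122 - 2·39 = 44 and Qs = 5·39 - 88 = 107.
Surplus = Qs - Qd = 63.
Government expenditure = surplus × support price = 63 × 39 = 2457.

2457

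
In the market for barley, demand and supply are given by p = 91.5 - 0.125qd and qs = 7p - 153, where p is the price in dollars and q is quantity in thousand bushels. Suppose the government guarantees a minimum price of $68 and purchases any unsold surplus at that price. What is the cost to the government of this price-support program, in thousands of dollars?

Rearranging demand gives qd = 732 - 8p. Equilibrium: 732 - 8p = 7p - 153, so 885 = 15p and p* = 59, q* = 260.
The floor of 68 is above the equilibrium price 59, so it binds.
At p = 68: qd = 732 - 8·68 = 188 and qs = 7·68 - 153 = 323.
Surplus = qs - qd = 135.
Government expenditure = surplus × support price = 135 × 68 = 9180.

9180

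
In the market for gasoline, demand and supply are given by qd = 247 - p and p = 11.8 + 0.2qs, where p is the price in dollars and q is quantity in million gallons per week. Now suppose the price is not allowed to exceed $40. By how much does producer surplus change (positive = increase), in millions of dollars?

-1853.5

Rearranging supply gives qs = 5p - 59. Without the control the market clears where 247 - p = 5p - 59, i.e. p* = 51 and q* = 196.
Since 40 < 51, the ceiling is binding.
At p = 40: qd = 247 - 40 = 207 and qs = 5·40 - 59 = 141.
Producer surplus without the control is ½ · (51 - 11.8) · 196 = 3841.6.
With the ceiling, producers sell 141 units at 40, so PS = ½ · (40 - 11.8) · 141 = 1988.1.
Change in producer surplus = 1988.1 - 3841.6 = -1853.5.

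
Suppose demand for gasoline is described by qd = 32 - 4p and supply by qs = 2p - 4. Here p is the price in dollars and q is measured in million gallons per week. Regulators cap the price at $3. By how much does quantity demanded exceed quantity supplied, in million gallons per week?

Setting quantity demanded equal to quantity supplied, 32 - 4p = 2p - 4, gives p* = 6 and q* = 8.
Because the ceiling (3) lies below the market-clearing price, it is binding.
At p = 3: qd = 32 - 4·3 = 20 and qs = 2·3 - 4 = 2.
Shortage = qd - qs = 20 - 2 = 18.

18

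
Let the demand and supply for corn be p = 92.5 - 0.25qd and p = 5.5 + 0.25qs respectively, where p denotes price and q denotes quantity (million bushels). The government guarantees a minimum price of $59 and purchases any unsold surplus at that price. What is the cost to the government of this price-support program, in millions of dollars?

Rearranging demand gives qd = 370 - 4p; rearranging supply gives qs = 4p - 22. Without the control the market clears where 370 - 4p = 4p - 22, i.e. p* = 49 and q* = 174.
Because the floor (59) lies above the market-clearing price, it is binding.
At p = 59: qd = 370 - 4·59 = 134 and qs = 4·59 - 22 = 214.
Surplus = qs - qd = 80.
Government expenditure = surplus × support price = 80 × 59 = 4720.

4720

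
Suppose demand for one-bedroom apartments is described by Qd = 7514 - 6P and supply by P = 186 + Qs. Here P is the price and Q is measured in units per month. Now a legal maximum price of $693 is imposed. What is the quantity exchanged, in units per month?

Rearranging supply gives Qs = P - 186. In a free market, 7514 - 6P = P - 186 gives the equilibrium P* = 1100, Q* = 914.
The ceiling of 693 is below the equilibrium price 1100, so it binds.
At P = 693: Qd = 7514 - 6·693 = 3356 and Qs = 693 - 186 = 507.
The quantity actually transacted is the short side, supply: 507.

507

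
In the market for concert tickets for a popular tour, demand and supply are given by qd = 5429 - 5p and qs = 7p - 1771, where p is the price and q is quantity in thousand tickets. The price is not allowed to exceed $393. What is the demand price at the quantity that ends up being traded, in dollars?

889.8

Equilibrium: 5429 - 5p = 7p - 1771, so 7200 = 12p and p* = 600, q* = 2429.
Since 393 < 600, the ceiling is binding.
At p = 393: qd = 5429 - 5·393 = 3464 and qs = 7·393 - 1771 = 980.
Only 980 units reach the market. On the demand curve, the marginal buyer's willingness to pay at q = 980 is (5429 - 980)/5 = 889.8.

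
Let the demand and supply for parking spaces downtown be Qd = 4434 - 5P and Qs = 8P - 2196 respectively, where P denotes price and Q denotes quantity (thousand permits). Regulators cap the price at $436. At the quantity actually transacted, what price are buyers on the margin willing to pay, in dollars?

In a free market, 4434 - 5P = 8P - 2196 gives the equilibrium P* = 510, Q* = 1884.
Since 436 < 510, the ceiling is binding.
At P = 436: Qd = 4434 - 5·436 = 2254 and Qs = 8·436 - 2196 = 1292.
Only 1292 units reach the market. On the demand curve, the marginal buyer's willingness to pay at Q = 1292 is (4434 - 1292)/5 = 628.4.

628.4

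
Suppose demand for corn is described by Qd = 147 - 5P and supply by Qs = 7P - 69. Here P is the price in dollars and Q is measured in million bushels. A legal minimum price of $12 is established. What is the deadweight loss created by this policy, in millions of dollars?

0

In a free market, 147 - 5P = 7P - 69 gives the equilibrium P* = 18, Q* = 57.
Since 12 is below P* = 18, the floor does not bind and the free-market outcome prevails.
Since the control does not bind, no trades are prevented and deadweight loss is zero.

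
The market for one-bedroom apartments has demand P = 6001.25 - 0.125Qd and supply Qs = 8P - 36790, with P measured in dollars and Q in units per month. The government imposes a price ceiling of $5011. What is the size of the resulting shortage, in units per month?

4624

Rearranging demand gives Qd = 48010 - 8P. Without the control the market clears where 48010 - 8P = 8P - 36790, i.e. P* = 5300 and Q* = 5610.
Because the ceiling (5011) lies below the market-clearing price, it is binding.
At P = 5011: Qd = 48010 - 8·5011 = 7922 and Qs = 8·5011 - 36790 = 3298.
Shortage = Qd - Qs = 7922 - 3298 = 4624.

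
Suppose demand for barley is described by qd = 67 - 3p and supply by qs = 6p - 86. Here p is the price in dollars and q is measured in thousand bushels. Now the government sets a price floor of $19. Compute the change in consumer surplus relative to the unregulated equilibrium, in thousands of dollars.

In a free market, 67 - 3p = 6p - 86 gives the equilibrium p* = 17, q* = 16.
Because the floor (19) lies above the market-clearing price, it is binding.
At p = 19: qd = 67 - 3·19 = 10 and qs = 6·19 - 86 = 28.
Consumer surplus without the control is ½ · (67/3 - 17) · 16 = 128/3.
With the floor, consumers buy 10 units at 19, so CS = ½ · (67/3 - 19) · 10 = 50/3.
Change in consumer surplus = 50/3 - 128/3 = -26.

-26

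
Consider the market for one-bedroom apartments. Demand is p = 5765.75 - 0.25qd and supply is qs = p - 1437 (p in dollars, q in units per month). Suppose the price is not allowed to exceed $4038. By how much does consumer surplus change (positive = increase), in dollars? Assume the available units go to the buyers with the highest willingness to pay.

2149181.5

Rearranging demand gives qd = 23063 - 4p. In a free market, 23063 - 4p = p - 1437 gives the equilibrium p* = 4900, q* = 3463.
Since 4038 < 4900, the ceiling is binding.
At p = 4038: qd = 23063 - 4·4038 = 6911 and qs = 4038 - 1437 = 2601.
Consumer surplus without the control is ½ · (5765.75 - 4900) · 3463 = 1499046.125.
With the ceiling, 2601 units are sold at 4038 (assume they go to the highest-value buyers). The demand price at q = 2601 is 5115.5, so CS = ½ · [(5765.75 - 4038) + (5115.5 - 4038)] · 2601 = 3648227.625.
Change in consumer surplus = 3648227.625 - 1499046.125 = 2149181.5.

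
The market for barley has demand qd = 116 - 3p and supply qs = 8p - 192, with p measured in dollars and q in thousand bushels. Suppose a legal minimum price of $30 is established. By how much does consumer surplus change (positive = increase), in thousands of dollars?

Setting quantity demanded equal to quantity supplied, 116 - 3p = 8p - 192, gives p* = 28 and q* = 32.
Because the floor (30) lies above the market-clearing price, it is binding.
At p = 30: qd = 116 - 3·30 = 26 and qs = 8·30 - 192 = 48.
Consumer surplus without the control is ½ · (116/3 - 28) · 32 = 512/3.
With the floor, consumers buy 26 units at 30, so CS = ½ · (116/3 - 30) · 26 = 338/3.
Change in consumer surplus = 338/3 - 512/3 = -58.

-58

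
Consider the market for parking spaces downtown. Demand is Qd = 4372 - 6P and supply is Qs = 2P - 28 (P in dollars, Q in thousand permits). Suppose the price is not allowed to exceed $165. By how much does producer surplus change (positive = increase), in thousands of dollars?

-264495

Without the control the market clears where 4372 - 6P = 2P - 28, i.e. P* = 550 and Q* = 1072.
Since 165 < 550, the ceiling is binding.
At P = 165: Qd = 4372 - 6·165 = 3382 and Qs = 2·165 - 28 = 302.
Producer surplus without the control is ½ · (550 - 14) · 1072 = 287296.
With the ceiling, producers sell 302 units at 165, so PS = ½ · (165 - 14) · 302 = 22801.
Change in producer surplus = 22801 - 287296 = -264495.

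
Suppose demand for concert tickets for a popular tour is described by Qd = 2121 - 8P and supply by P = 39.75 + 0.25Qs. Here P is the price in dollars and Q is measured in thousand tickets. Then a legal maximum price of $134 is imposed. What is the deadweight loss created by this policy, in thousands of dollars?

9408

Rearranging supply gives Qs = 4P - 159. In a free market, 2121 - 8P = 4P - 159 gives the equilibrium P* = 190, Q* = 601.
Since 134 < 190, the ceiling is binding.
At P = 134: Qd = 2121 - 8·134 = 1049 and Qs = 4·134 - 159 = 377.
Quantity traded falls to 377. At Q = 377 the demand price is (2121 - 377)/8 = 218 and the supply price is (159 + 377)/4 = 134.
Deadweight loss = ½ · (218 - 134) · (601 - 377) = ½ · 84 · 224 = 9408.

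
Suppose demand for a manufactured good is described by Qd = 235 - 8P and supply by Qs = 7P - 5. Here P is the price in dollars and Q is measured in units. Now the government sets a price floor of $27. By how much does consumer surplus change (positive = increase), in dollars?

-693

Setting quantity demanded equal to quantity supplied, 235 - 8P = 7P - 5, gives P* = 16 and Q* = 107.
The floor of 27 is above the equilibrium price 16, so it binds.
At P = 27: Qd = 235 - 8·27 = 19 and Qs = 7·27 - 5 = 184.
Consumer surplus without the control is ½ · (29.375 - 16) · 107 = 715.5625.
With the floor, consumers buy 19 units at 27, so CS = ½ · (29.375 - 27) · 19 = 22.5625.
Change in consumer surplus = 22.5625 - 715.5625 = -693.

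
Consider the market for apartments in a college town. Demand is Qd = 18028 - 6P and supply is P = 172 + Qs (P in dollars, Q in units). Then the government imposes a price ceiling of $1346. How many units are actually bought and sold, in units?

Rearranging supply gives Qs = P - 172. Setting quantity demanded equal to quantity supplied, 18028 - 6P = P - 172, gives P* = 2600 and Q* = 2428.
The ceiling of 1346 is below the equilibrium price 2600, so it binds.
At P = 1346: Qd = 18028 - 6·1346 = 9952 and Qs = 1346 - 172 = 1174.
The quantity actually transacted is the short side, supply: 1174.

1174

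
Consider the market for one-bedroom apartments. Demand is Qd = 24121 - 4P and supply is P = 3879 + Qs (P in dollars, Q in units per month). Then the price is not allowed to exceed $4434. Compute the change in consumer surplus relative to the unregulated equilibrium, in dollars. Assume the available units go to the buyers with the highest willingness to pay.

477185.5

Rearranging supply gives Qs = P - 3879. Without the control the market clears where 24121 - 4P = P - 3879, i.e. P* = 5600 and Q* = 1721.
The ceiling of 4434 is below the equilibrium price 5600, so it binds.
At P = 4434: Qd = 24121 - 4·4434 = 6385 and Qs = 4434 - 3879 = 555.
Consumer surplus without the control is ½ · (6030.25 - 5600) · 1721 = 370230.125.
With the ceiling, 555 units are sold at 4434 (assume they go to the highest-value buyers). The demand price at Q = 555 is 5891.5, so CS = ½ · [(6030.25 - 4434) + (5891.5 - 4434)] · 555 = 847415.625.
Change in consumer surplus = 847415.625 - 370230.125 = 477185.5.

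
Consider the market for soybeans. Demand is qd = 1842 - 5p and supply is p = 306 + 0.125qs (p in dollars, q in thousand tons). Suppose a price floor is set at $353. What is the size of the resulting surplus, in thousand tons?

299

Rearranging supply gives qs = 8p - 2448. Setting quantity demanded equal to quantity supplied, 1842 - 5p = 8p - 2448, gives p* = 330 and q* = 192.
The floor of 353 is above the equilibrium price 330, so it binds.
At p = 353: qd = 1842 - 5·353 = 77 and qs = 8·353 - 2448 = 376.
Surplus = qs - qd = 376 - 77 = 299.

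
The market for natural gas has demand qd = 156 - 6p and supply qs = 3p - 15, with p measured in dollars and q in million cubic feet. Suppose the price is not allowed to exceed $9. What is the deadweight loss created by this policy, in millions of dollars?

225

In a free market, 156 - 6p = 3p - 15 gives the equilibrium p* = 19, q* = 42.
Because the ceiling (9) lies below the market-clearing price, it is binding.
At p = 9: qd = 156 - 6·9 = 102 and qs = 3·9 - 15 = 12.
Quantity traded falls to 12. At q = 12 the demand price is (156 - 12)/6 = 24 and the supply price is (15 + 12)/3 = 9.
Deadweight loss = ½ · (24 - 9) · (42 - 12) = ½ · 15 · 30 = 225.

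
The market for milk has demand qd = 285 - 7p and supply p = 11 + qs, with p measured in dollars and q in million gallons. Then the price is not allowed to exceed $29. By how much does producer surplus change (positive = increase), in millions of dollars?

-176

Rearranging supply gives qs = p - 11. Setting quantity demanded equal to quantity supplied, 285 - 7p = p - 11, gives p* = 37 and q* = 26.
Since 29 < 37, the ceiling is binding.
At p = 29: qd = 285 - 7·29 = 82 and qs = 29 - 11 = 18.
Producer surplus without the control is ½ · (37 - 11) · 26 = 338.
With the ceiling, producers sell 18 units at 29, so PS = ½ · (29 - 11) · 18 = 162.
Change in producer surplus = 162 - 338 = -176.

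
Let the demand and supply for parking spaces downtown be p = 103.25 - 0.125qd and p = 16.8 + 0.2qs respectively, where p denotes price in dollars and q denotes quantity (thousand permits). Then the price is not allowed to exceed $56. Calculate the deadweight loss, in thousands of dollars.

Rearranging demand gives qd = 826 - 8p; rearranging supply gives qs = 5p - 84. In a free market, 826 - 8p = 5p - 84 gives the equilibrium p* = 70, q* = 266.
Since 56 < 70, the ceiling is binding.
At p = 56: qd = 826 - 8·56 = 378 and qs = 5·56 - 84 = 196.
Quantity traded falls to 196. At q = 196 the demand price is (826 - 196)/8 = 78.75 and the supply price is (84 + 196)/5 = 56.
Deadweight loss = ½ · (78.75 - 56) · (266 - 196) = ½ · 22.75 · 70 = 796.25.

796.25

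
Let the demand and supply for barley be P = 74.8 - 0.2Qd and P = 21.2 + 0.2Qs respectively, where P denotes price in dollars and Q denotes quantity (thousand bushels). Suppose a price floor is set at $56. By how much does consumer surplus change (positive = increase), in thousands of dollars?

Rearranging demand gives Qd = 374 - 5P; rearranging supply gives Qs = 5P - 106. Equilibrium: 374 - 5P = 5P - 106, so 480 = 10P and P* = 48, Q* = 134.
Because the floor (56) lies above the market-clearing price, it is binding.
At P = 56: Qd = 374 - 5·56 = 94 and Qs = 5·56 - 106 = 174.
Consumer surplus without the control is ½ · (74.8 - 48) · 134 = 1795.6.
With the floor, consumers buy 94 units at 56, so CS = ½ · (74.8 - 56) · 94 = 883.6.
Change in consumer surplus = 883.6 - 1795.6 = -912.

-912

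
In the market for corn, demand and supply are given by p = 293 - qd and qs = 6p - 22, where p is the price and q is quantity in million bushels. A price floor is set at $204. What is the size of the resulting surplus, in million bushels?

Rearranging demand gives qd = 293 - p. Equilibrium: 293 - p = 6p - 22, so 315 = 7p and p* = 45, q* = 248.
Since 204 > 45, the floor is binding.
At p = 204: qd = 293 - 204 = 89 and qs = 6·204 - 22 = 1202.
Surplus = qs - qd = 1202 - 89 = 1113.

1113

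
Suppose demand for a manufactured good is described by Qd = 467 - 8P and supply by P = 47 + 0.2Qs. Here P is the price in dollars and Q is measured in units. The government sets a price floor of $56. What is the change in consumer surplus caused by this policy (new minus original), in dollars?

Rearranging supply gives Qs = 5P - 235. Setting quantity demanded equal to quantity supplied, 467 - 8P = 5P - 235, gives P* = 54 and Q* = 35.
Since 56 > 54, the floor is binding.
At P = 56: Qd = 467 - 8·56 = 19 and Qs = 5·56 - 235 = 45.
Consumer surplus without the control is ½ · (58.375 - 54) · 35 = 76.5625.
With the floor, consumers buy 19 units at 56, so CS = ½ · (58.375 - 56) · 19 = 22.5625.
Change in consumer surplus = 22.5625 - 76.5625 = -54.

-54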